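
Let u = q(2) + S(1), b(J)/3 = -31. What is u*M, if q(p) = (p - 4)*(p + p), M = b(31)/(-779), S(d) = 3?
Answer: -465/779 ≈ -0.59692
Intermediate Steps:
b(J) = -93 (b(J) = 3*(-31) = -93)
M = 93/779 (M = -93/(-779) = -93*(-1/779) = 93/779 ≈ 0.11938)
q(p) = 2*p*(-4 + p) (q(p) = (-4 + p)*(2*p) = 2*p*(-4 + p))
u = -5 (u = 2*2*(-4 + 2) + 3 = 2*2*(-2) + 3 = -8 + 3 = -5)
u*M = -5*93/779 = -465/779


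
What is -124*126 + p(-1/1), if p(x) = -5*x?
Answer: -15619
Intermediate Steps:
-124*126 + p(-1/1) = -124*126 - (-5)/1 = -15624 - (-5) = -15624 - 5*(-1) = -15624 + 5 = -15619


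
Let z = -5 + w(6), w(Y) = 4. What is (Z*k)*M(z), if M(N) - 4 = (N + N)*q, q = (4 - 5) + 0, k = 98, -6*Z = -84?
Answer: 8232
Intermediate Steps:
Z = 14 (Z = -1/6*(-84) = 14)
z = -1 (z = -5 + 4 = -1)
q = -1 (q = -1 + 0 = -1)
M(N) = 4 - 2*N (M(N) = 4 + (N + N)*(-1) = 4 + (2*N)*(-1) = 4 - 2*N)
(Z*k)*M(z) = (14*98)*(4 - 2*(-1)) = 1372*(4 + 2) = 1372*6 = 8232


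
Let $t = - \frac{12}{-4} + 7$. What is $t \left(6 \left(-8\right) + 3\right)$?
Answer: $-450$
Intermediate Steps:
$t = 10$ ($t = \left(-12\right) \left(- \frac{1}{4}\right) + 7 = 3 + 7 = 10$)
$t \left(6 \left(-8\right) + 3\right) = 10 \left(6 \left(-8\right) + 3\right) = 10 \left(-48 + 3\right) = 10 \left(-45\right) = -450$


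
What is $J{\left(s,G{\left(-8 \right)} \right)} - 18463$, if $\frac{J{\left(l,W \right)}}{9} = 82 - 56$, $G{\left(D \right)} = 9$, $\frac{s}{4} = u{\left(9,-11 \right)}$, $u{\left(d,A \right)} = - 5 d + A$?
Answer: $-18229$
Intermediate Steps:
$u{\left(d,A \right)} = A - 5 d$
$s = -224$ ($s = 4 \left(-11 - 45\right) = 4 \left(-56\right) = -224$)
$J{\left(l,W \right)} = 234$ ($J{\left(l,W \right)} = 9 \left(82 - 56\right) = 9 \cdot 26 = 234$)
$J{\left(s,G{\left(-8 \right)} \right)} - 18463 = 234 - 18463 = -18229$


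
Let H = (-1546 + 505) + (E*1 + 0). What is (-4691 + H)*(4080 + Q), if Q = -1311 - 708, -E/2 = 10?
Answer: -11854872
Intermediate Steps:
E = -20 (E = -2*10 = -20)
Q = -2019
H = -1061 (H = (-1546 + 505) + (-20*1 + 0) = -1041 + (-20 + 0) = -1041 - 20 = -1061)
(-4691 + H)*(4080 + Q) = (-4691 - 1061)*(4080 - 2019) = -5752*2061 = -11854872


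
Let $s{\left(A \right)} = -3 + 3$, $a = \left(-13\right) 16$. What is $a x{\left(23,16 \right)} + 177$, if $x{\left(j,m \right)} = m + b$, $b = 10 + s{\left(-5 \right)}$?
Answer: $-5231$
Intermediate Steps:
$a = -208$
$s{\left(A \right)} = 0$
$b = 10$ ($b = 10 + 0 = 10$)
$x{\left(j,m \right)} = 10 + m$ ($x{\left(j,m \right)} = m + 10 = 10 + m$)
$a x{\left(23,16 \right)} + 177 = - 208 \left(10 + 16\right) + 177 = \left(-208\right) 26 + 177 = -5408 + 177 = -5231$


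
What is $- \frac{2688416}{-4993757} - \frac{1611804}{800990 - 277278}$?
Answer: $- \frac{1660250446859}{653822616496} \approx -2.5393$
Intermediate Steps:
$- \frac{2688416}{-4993757} - \frac{1611804}{800990 - 277278} = \left(-2688416\right) \left(- \frac{1}{4993757}\right) - \frac{1611804}{800990 - 277278} = \frac{2688416}{4993757} - \frac{1611804}{523712} = \frac{2688416}{4993757} - \frac{402951}{130928} = - \frac{1660250446859}{653822616496}$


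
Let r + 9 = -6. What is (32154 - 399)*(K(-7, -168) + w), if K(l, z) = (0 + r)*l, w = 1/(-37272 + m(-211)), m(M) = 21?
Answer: 41401682090/12417 ≈ 3.3343e+6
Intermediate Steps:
r = -15 (r = -9 - 6 = -15)
w = -1/37251 (w = 1/(-37272 + 21) = 1/(-37251) = -1/37251 ≈ -2.6845e-5)
K(l, z) = -15*l (K(l, z) = (0 - 15)*l = -15*l)
(32154 - 399)*(K(-7, -168) + w) = (32154 - 399)*(-15*(-7) - 1/37251) = 31755*(105 - 1/37251) = 31755*(3911354/37251) = 41401682090/12417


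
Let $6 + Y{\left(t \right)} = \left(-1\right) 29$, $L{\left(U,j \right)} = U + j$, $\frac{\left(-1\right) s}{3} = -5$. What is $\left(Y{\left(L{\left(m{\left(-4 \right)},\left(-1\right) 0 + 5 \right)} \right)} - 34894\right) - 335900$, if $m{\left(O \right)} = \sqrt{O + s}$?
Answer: $-370829$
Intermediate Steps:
$s = 15$ ($s = \left(-3\right) \left(-5\right) = 15$)
$m{\left(O \right)} = \sqrt{15 + O}$ ($m{\left(O \right)} = \sqrt{O + 15} = \sqrt{15 + O}$)
$Y{\left(t \right)} = -35$ ($Y{\left(t \right)} = -6 - 29 = -35$)
$\left(Y{\left(L{\left(m{\left(-4 \right)},\left(-1\right) 0 + 5 \right)} \right)} - 34894\right) - 335900 = \left(-35 - 34894\right) - 335900 = -34929 - 335900 = -370829$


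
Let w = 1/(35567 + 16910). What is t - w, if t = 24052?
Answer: 1262176803/52477 ≈ 24052.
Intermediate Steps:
w = 1/52477 ≈ 1.9056e-5
t - w = 24052 - 1*1/52477 = 24052 - 1/52477 = 1262176803/52477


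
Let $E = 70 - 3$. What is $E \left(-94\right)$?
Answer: $-6298$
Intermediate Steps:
$E = 67$ ($E = 70 - 3 = 67$)
$E \left(-94\right) = 67 \left(-94\right) = -6298$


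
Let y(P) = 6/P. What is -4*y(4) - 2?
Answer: -8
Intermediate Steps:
-4*y(4) - 2 = -24/4 - 2 = -4*3/2 - 2 = -6 - 2 = -8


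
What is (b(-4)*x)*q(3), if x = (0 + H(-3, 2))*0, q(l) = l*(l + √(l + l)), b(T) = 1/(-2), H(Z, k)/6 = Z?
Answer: 0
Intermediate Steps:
H(Z, k) = 6*Z
b(T) = -½
q(l) = l*(l + √2*√l) (q(l) = l*(l + √(2*l)) = l*(l + √2*√l))
x = 0 (x = (0 + 6*(-3))*0 = (0 - 18)*0 = -18*0 = 0)
(b(-4)*x)*q(3) = (-½*0)*(3² + √2*3^(3/2)) = 0*(9 + √2*(3*√3)) = 0*(9 + 3*√6) = 0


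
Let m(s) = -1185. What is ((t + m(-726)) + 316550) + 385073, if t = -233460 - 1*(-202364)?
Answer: 669342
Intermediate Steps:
t = -31096 (t = -233460 + 202364 = -31096)
((t + m(-726)) + 316550) + 385073 = ((-31096 - 1185) + 316550) + 385073 = (-32281 + 316550) + 385073 = 284269 + 385073 = 669342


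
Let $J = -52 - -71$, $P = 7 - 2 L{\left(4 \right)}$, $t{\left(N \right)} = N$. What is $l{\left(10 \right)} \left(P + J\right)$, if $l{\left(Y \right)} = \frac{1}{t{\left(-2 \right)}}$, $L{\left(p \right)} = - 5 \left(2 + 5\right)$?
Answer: $-48$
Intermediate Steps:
$L{\left(p \right)} = -35$ ($L{\left(p \right)} = \left(-5\right) 7 = -35$)
$P = 77$ ($P = 7 - -70 = 7 + 70 = 77$)
$J = 19$ ($J = -52 + 71 = 19$)
$l{\left(Y \right)} = - \frac{1}{2}$ ($l{\left(Y \right)} = \frac{1}{-2} = - \frac{1}{2}$)
$l{\left(10 \right)} \left(P + J\right) = - \frac{77 + 19}{2} = \left(- \frac{1}{2}\right) 96 = -48$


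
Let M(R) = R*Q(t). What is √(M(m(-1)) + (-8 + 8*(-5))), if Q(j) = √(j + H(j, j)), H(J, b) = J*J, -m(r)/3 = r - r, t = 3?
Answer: 4*I*√3 ≈ 6.9282*I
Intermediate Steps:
m(r) = 0 (m(r) = -3*(r - r) = -3*0 = 0)
H(J, b) = J²
Q(j) = √(j + j²)
M(R) = 2*R*√3 (M(R) = R*√(3*(1 + 3)) = R*√(3*4) = R*√12 = R*(2*√3) = 2*R*√3)
√(M(m(-1)) + (-8 + 8*(-5))) = √(2*0*√3 + (-8 + 8*(-5))) = √(0 + (-8 - 40)) = √(0 - 48) = √(-48) = 4*I*√3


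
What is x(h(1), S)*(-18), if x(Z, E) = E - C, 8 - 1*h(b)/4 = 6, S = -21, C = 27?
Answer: 864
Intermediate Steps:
h(b) = 8 (h(b) = 32 - 4*6 = 32 - 24 = 8)
x(Z, E) = -27 + E (x(Z, E) = E - 1*27 = E - 27 = -27 + E)
x(h(1), S)*(-18) = (-27 - 21)*(-18) = -48*(-18) = 864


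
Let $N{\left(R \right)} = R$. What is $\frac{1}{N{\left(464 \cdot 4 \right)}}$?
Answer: $\frac{1}{1856} \approx 0.00053879$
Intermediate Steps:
$\frac{1}{N{\left(464 \cdot 4 \right)}} = \frac{1}{464 \cdot 4} = \frac{1}{1856}$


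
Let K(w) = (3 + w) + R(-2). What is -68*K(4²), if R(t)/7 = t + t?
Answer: 612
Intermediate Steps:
R(t) = 14*t (R(t) = 7*(t + t) = 7*(2*t) = 14*t)
K(w) = -25 + w (K(w) = (3 + w) + 14*(-2) = (3 + w) - 28 = -25 + w)
-68*K(4²) = -68*(-25 + 4²) = -68*(-25 + 16) = -68*(-9) = 612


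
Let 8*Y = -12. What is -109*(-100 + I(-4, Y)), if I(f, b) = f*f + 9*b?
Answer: 21255/2 ≈ 10628.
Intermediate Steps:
Y = -3/2 (Y = (⅛)*(-12) = -3/2 ≈ -1.5000)
I(f, b) = f² + 9*b
-109*(-100 + I(-4, Y)) = -109*(-100 + ((-4)² + 9*(-3/2))) = -109*(-100 + (16 - 27/2)) = -109*(-100 + 5/2) = -109*(-195/2) = 21255/2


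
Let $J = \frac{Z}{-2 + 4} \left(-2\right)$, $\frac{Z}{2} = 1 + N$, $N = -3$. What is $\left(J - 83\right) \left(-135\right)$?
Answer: $10665$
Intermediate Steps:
$Z = -4$ ($Z = 2 \left(1 - 3\right) = 2 \left(-2\right) = -4$)
$J = 4$ ($J = - \frac{4}{-2 + 4} \left(-2\right) = - \frac{4}{2} \left(-2\right) = \left(-4\right) \frac{1}{2} \left(-2\right) = \left(-2\right) \left(-2\right) = 4$)
$\left(J - 83\right) \left(-135\right) = \left(4 - 83\right) \left(-135\right) = \left(-79\right) \left(-135\right) = 10665$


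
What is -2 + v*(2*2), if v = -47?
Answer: -190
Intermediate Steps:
-2 + v*(2*2) = -2 - 94*2 = -2 - 47*4 = -2 - 188 = -190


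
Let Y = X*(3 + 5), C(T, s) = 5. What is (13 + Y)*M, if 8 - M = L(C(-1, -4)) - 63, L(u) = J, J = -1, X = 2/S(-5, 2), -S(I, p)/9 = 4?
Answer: 904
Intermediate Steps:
S(I, p) = -36 (S(I, p) = -9*4 = -36)
X = -1/18 (X = 2/(-36) = 2*(-1/36) = -1/18 ≈ -0.055556)
L(u) = -1
Y = -4/9 (Y = -(3 + 5)/18 = -1/18*8 = -4/9 ≈ -0.44444)
M = 72 (M = 8 - (-1 - 63) = 8 - 1*(-64) = 8 + 64 = 72)
(13 + Y)*M = (13 - 4/9)*72 = (113/9)*72 = 904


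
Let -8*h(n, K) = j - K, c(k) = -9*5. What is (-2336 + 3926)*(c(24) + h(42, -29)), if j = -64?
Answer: -258375/4 ≈ -64594.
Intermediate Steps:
c(k) = -45
h(n, K) = 8 + K/8 (h(n, K) = -(-64 - K)/8 = 8 + K/8)
(-2336 + 3926)*(c(24) + h(42, -29)) = (-2336 + 3926)*(-45 + (8 + (1/8)*(-29))) = 1590*(-45 + (8 - 29/8)) = 1590*(-45 + 35/8) = 1590*(-325/8) = -258375/4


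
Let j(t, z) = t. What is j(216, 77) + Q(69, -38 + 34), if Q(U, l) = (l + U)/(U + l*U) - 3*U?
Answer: 1798/207 ≈ 8.6860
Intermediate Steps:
Q(U, l) = -3*U + (U + l)/(U + U*l) (Q(U, l) = (U + l)/(U + U*l) - 3*U = -3*U + (U + l)/(U + U*l))
j(216, 77) + Q(69, -38 + 34) = 216 + (69 + (-38 + 34) - 3*69² - 3*(-38 + 34)*69²)/(69*(1 + (-38 + 34))) = 216 + (69 - 4 - 3*4761 - 3*(-4)*4761)/(69*(1 - 4)) = 216 + (1/69)*(69 - 4 - 14283 + 57132)/(-3) = 216 + (1/69)*(-⅓)*42914 = 216 - 42914/207 = 1798/207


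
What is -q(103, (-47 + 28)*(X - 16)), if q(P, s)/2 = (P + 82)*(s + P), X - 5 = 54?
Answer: 264180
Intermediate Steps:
X = 59 (X = 5 + 54 = 59)
q(P, s) = 2*(82 + P)*(P + s) (q(P, s) = 2*((P + 82)*(s + P)) = 2*((82 + P)*(P + s)) = 2*(82 + P)*(P + s))
-q(103, (-47 + 28)*(X - 16)) = -(2*103² + 164*103 + 164*((-47 + 28)*(59 - 16)) + 2*103*((-47 + 28)*(59 - 16))) = -(2*10609 + 16892 + 164*(-19*43) + 2*103*(-19*43)) = -(21218 + 16892 + 164*(-817) + 2*103*(-817)) = -(21218 + 16892 - 133988 - 168302) = -1*(-264180) = 264180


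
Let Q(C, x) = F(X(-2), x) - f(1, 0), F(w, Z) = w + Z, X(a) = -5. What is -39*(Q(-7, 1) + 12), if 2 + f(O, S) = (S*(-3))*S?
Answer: -390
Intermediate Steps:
f(O, S) = -2 - 3*S² (f(O, S) = -2 + (S*(-3))*S = -2 + (-3*S)*S = -2 - 3*S²)
F(w, Z) = Z + w
Q(C, x) = -3 + x (Q(C, x) = (x - 5) - (-2 - 3*0²) = (-5 + x) - (-2 - 3*0) = (-5 + x) - (-2 + 0) = (-5 + x) - 1*(-2) = (-5 + x) + 2 = -3 + x)
-39*(Q(-7, 1) + 12) = -39*((-3 + 1) + 12) = -39*(-2 + 12) = -39*10 = -390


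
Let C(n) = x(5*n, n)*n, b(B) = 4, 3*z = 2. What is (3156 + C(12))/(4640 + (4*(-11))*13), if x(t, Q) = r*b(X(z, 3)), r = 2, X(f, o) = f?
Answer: 271/339 ≈ 0.79941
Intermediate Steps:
z = 2/3 (z = (1/3)*2 = 2/3 ≈ 0.66667)
x(t, Q) = 8 (x(t, Q) = 2*4 = 8)
C(n) = 8*n
(3156 + C(12))/(4640 + (4*(-11))*13) = (3156 + 8*12)/(4640 + (4*(-11))*13) = (3156 + 96)/(4640 - 44*13) = 3252/(4640 - 572) = 3252/4068 = 3252*(1/4068) = 271/339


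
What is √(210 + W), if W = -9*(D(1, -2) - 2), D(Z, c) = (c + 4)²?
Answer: 8*√3 ≈ 13.856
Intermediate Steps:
D(Z, c) = (4 + c)²
W = -18 (W = -9*((4 - 2)² - 2) = -9*(2² - 2) = -9*(4 - 2) = -9*2 = -18)
√(210 + W) = √(210 - 18) = √192 = 8*√3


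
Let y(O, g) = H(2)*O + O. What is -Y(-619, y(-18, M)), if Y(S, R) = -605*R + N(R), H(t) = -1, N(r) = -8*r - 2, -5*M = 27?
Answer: 2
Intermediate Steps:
M = -27/5 (M = -1/5*27 = -27/5 ≈ -5.4000)
N(r) = -2 - 8*r
y(O, g) = 0 (y(O, g) = -O + O = 0)
Y(S, R) = -2 - 613*R (Y(S, R) = -605*R + (-2 - 8*R) = -2 - 613*R)
-Y(-619, y(-18, M)) = -(-2 - 613*0) = -(-2 + 0) = -1*(-2) = 2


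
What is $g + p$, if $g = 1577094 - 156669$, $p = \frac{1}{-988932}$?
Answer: $\frac{1404703736099}{988932} \approx 1.4204 \cdot 10^{6}$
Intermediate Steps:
$p = - \frac{1}{988932} \approx -1.0112 \cdot 10^{-6}$
$g = 1420425$ ($g = 1577094 - 156669 = 1420425$)
$g + p = 1420425 - \frac{1}{988932} = \frac{1404703736099}{988932}$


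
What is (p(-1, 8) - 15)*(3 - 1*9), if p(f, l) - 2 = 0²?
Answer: 78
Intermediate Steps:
p(f, l) = 2 (p(f, l) = 2 + 0² = 2 + 0 = 2)
(p(-1, 8) - 15)*(3 - 1*9) = (2 - 15)*(3 - 1*9) = -13*(3 - 9) = -13*(-6) = 78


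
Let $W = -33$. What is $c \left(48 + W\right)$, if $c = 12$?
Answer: $180$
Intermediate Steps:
$c \left(48 + W\right) = 12 \left(48 - 33\right) = 12 \cdot 15 = 180$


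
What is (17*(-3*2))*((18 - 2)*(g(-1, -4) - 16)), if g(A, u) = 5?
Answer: 17952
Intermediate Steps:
(17*(-3*2))*((18 - 2)*(g(-1, -4) - 16)) = (17*(-3*2))*((18 - 2)*(5 - 16)) = (17*(-6))*(16*(-11)) = -102*(-176) = 17952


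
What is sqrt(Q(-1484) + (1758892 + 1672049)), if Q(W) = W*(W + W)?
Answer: sqrt(7835453) ≈ 2799.2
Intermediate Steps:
Q(W) = 2*W**2 (Q(W) = W*(2*W) = 2*W**2)
sqrt(Q(-1484) + (1758892 + 1672049)) = sqrt(2*(-1484)**2 + (1758892 + 1672049)) = sqrt(2*2202256 + 3430941) = sqrt(4404512 + 3430941) = sqrt(7835453)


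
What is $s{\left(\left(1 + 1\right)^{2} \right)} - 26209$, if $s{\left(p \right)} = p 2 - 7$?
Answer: $-26208$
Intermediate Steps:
$s{\left(p \right)} = -7 + 2 p$ ($s{\left(p \right)} = 2 p - 7 = -7 + 2 p$)
$s{\left(\left(1 + 1\right)^{2} \right)} - 26209 = \left(-7 + 2 \left(1 + 1\right)^{2}\right) - 26209 = \left(-7 + 2 \cdot 2^{2}\right) - 26209 = \left(-7 + 2 \cdot 4\right) - 26209 = \left(-7 + 8\right) - 26209 = 1 - 26209 = -26208$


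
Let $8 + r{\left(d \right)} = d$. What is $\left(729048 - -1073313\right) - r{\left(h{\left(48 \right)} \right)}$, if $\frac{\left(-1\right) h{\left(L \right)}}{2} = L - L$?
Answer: $1802369$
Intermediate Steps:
$h{\left(L \right)} = 0$ ($h{\left(L \right)} = - 2 \left(L - L\right) = \left(-2\right) 0 = 0$)
$r{\left(d \right)} = -8 + d$
$\left(729048 - -1073313\right) - r{\left(h{\left(48 \right)} \right)} = \left(729048 - -1073313\right) - \left(-8 + 0\right) = \left(729048 + 1073313\right) - -8 = 1802361 + 8 = 1802369$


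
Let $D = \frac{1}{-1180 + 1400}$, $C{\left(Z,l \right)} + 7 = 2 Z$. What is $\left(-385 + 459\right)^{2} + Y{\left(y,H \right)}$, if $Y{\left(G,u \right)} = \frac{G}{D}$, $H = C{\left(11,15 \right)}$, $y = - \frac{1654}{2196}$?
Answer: $\frac{2915354}{549} \approx 5310.3$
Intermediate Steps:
$y = - \frac{827}{1098}$ ($y = \left(-1654\right) \frac{1}{2196} = - \frac{827}{1098} \approx -0.75319$)
$C{\left(Z,l \right)} = -7 + 2 Z$
$D = \frac{1}{220} \approx 0.0045455$
$H = 15$ ($H = -7 + 2 \cdot 11 = -7 + 22 = 15$)
$Y{\left(G,u \right)} = 220 G$ ($Y{\left(G,u \right)} = G \frac{1}{\frac{1}{220}} = G 220 = 220 G$)
$\left(-385 + 459\right)^{2} + Y{\left(y,H \right)} = \left(-385 + 459\right)^{2} + 220 \left(- \frac{827}{1098}\right) = 74^{2} - \frac{90970}{549} = 5476 - \frac{90970}{549} = \frac{2915354}{549}$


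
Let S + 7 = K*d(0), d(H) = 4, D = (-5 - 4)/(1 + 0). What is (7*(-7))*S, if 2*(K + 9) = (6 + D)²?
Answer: 1225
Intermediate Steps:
D = -9 (D = -9/1 = -9*1 = -9)
K = -9/2 (K = -9 + (6 - 9)²/2 = -9 + (½)*(-3)² = -9 + (½)*9 = -9 + 9/2 = -9/2 ≈ -4.5000)
S = -25 (S = -7 - 9/2*4 = -7 - 18 = -25)
(7*(-7))*S = (7*(-7))*(-25) = -49*(-25) = 1225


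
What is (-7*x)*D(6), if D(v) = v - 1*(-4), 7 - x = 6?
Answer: -70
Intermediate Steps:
x = 1 (x = 7 - 1*6 = 7 - 6 = 1)
D(v) = 4 + v (D(v) = v + 4 = 4 + v)
(-7*x)*D(6) = (-7*1)*(4 + 6) = -7*10 = -70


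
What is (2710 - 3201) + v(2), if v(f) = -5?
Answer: -496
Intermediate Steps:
(2710 - 3201) + v(2) = (2710 - 3201) - 5 = -491 - 5 = -496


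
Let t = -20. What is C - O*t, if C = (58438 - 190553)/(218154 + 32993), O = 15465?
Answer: 77679634985/251147 ≈ 3.0930e+5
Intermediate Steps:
C = -132115/251147 ≈ -0.52605
C - O*t = -132115/251147 - 15465*(-20) = -132115/251147 - 1*(-309300) = -132115/251147 + 309300 = 77679634985/251147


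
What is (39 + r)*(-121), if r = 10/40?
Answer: -18997/4 ≈ -4749.3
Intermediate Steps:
r = ¼ (r = 10*(1/40) = ¼ ≈ 0.25000)
(39 + r)*(-121) = (39 + ¼)*(-121) = (157/4)*(-121) = -18997/4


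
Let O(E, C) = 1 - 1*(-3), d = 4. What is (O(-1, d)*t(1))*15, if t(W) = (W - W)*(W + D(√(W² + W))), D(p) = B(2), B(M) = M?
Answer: 0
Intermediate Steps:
D(p) = 2
O(E, C) = 4 (O(E, C) = 1 + 3 = 4)
t(W) = 0 (t(W) = (W - W)*(W + 2) = 0*(2 + W) = 0)
(O(-1, d)*t(1))*15 = (4*0)*15 = 0*15 = 0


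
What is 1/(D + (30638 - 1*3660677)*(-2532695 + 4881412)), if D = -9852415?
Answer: -1/8525944162378 ≈ -1.1729e-13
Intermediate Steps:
1/(D + (30638 - 1*3660677)*(-2532695 + 4881412)) = 1/(-9852415 + (30638 - 1*3660677)*(-2532695 + 4881412)) = 1/(-9852415 + (30638 - 3660677)*2348717) = 1/(-9852415 - 3630039*2348717) = 1/(-9852415 - 8525934309963) = 1/(-8525944162378) = -1/8525944162378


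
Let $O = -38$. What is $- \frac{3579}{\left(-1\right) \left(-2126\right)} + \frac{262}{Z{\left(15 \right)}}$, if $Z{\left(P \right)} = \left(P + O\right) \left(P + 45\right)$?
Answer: $- \frac{687004}{366735} \approx -1.8733$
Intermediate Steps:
$Z{\left(P \right)} = \left(-38 + P\right) \left(45 + P\right)$ ($Z{\left(P \right)} = \left(P - 38\right) \left(P + 45\right) = \left(-38 + P\right) \left(45 + P\right)$)
$- \frac{3579}{\left(-1\right) \left(-2126\right)} + \frac{262}{Z{\left(15 \right)}} = - \frac{3579}{\left(-1\right) \left(-2126\right)} + \frac{262}{-1710 + 15^{2} + 7 \cdot 15} = - \frac{3579}{2126} + \frac{262}{-1710 + 225 + 105} = \left(-3579\right) \frac{1}{2126} + \frac{262}{-1380} = - \frac{3579}{2126} + 262 \left(- \frac{1}{1380}\right) = - \frac{3579}{2126} - \frac{131}{690} = - \frac{687004}{366735}$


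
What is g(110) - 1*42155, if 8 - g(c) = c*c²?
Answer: -1373147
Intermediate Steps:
g(c) = 8 - c³ (g(c) = 8 - c*c² = 8 - c³)
g(110) - 1*42155 = (8 - 1*110³) - 1*42155 = (8 - 1*1331000) - 42155 = (8 - 1331000) - 42155 = -1330992 - 42155 = -1373147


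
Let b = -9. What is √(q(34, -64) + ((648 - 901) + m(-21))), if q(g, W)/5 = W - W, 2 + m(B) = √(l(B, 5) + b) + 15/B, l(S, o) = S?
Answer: √(-12530 + 49*I*√30)/7 ≈ 0.17125 + 15.992*I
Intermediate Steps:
m(B) = -2 + √(-9 + B) + 15/B (m(B) = -2 + (√(B - 9) + 15/B) = -2 + (√(-9 + B) + 15/B) = -2 + √(-9 + B) + 15/B)
q(g, W) = 0 (q(g, W) = 5*(W - W) = 5*0 = 0)
√(q(34, -64) + ((648 - 901) + m(-21))) = √(0 + ((648 - 901) + (-2 + √(-9 - 21) + 15/(-21)))) = √(0 + (-253 + (-2 + √(-30) + 15*(-1/21)))) = √(0 + (-253 + (-2 + I*√30 - 5/7))) = √(0 + (-253 + (-19/7 + I*√30))) = √(0 + (-1790/7 + I*√30)) = √(-1790/7 + I*√30)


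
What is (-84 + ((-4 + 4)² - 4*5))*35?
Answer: -3640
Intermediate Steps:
(-84 + ((-4 + 4)² - 4*5))*35 = (-84 + (0² - 20))*35 = (-84 + (0 - 20))*35 = (-84 - 20)*35 = -104*35 = -3640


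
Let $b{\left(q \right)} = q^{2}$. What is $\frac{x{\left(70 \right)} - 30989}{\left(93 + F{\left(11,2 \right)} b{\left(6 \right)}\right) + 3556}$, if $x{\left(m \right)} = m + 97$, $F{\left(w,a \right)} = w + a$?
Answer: $- \frac{30822}{4117} \approx -7.4865$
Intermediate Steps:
$F{\left(w,a \right)} = a + w$
$x{\left(m \right)} = 97 + m$
$\frac{x{\left(70 \right)} - 30989}{\left(93 + F{\left(11,2 \right)} b{\left(6 \right)}\right) + 3556} = \frac{\left(97 + 70\right) - 30989}{\left(93 + \left(2 + 11\right) 6^{2}\right) + 3556} = \frac{167 - 30989}{\left(93 + 13 \cdot 36\right) + 3556} = - \frac{30822}{\left(93 + 468\right) + 3556} = - \frac{30822}{561 + 3556} = - \frac{30822}{4117}$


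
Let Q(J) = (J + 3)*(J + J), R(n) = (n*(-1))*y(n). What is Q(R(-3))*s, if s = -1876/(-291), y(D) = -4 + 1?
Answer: 67536/97 ≈ 696.25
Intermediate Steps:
y(D) = -3
R(n) = 3*n (R(n) = (n*(-1))*(-3) = -n*(-3) = 3*n)
Q(J) = 2*J*(3 + J) (Q(J) = (3 + J)*(2*J) = 2*J*(3 + J))
s = 1876/291 (s = -1876*(-1/291) = 1876/291 ≈ 6.4467)
Q(R(-3))*s = (2*(3*(-3))*(3 + 3*(-3)))*(1876/291) = (2*(-9)*(3 - 9))*(1876/291) = (2*(-9)*(-6))*(1876/291) = 108*(1876/291) = 67536/97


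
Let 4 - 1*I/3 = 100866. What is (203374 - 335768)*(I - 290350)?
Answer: 78501168784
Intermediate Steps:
I = -302586 (I = 12 - 3*100866 = 12 - 302598 = -302586)
(203374 - 335768)*(I - 290350) = (203374 - 335768)*(-302586 - 290350) = -132394*(-592936) = 78501168784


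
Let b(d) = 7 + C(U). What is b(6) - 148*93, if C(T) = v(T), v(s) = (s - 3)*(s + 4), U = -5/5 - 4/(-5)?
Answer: -344229/25 ≈ -13769.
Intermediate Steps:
U = -⅕ (U = -5*⅕ - 4*(-⅕) = -1 + ⅘ = -⅕ ≈ -0.20000)
v(s) = (-3 + s)*(4 + s)
C(T) = -12 + T + T²
b(d) = -129/25 (b(d) = 7 + (-12 - ⅕ + (-⅕)²) = 7 + (-12 - ⅕ + 1/25) = 7 - 304/25 = -129/25)
b(6) - 148*93 = -129/25 - 148*93 = -129/25 - 13764 = -344229/25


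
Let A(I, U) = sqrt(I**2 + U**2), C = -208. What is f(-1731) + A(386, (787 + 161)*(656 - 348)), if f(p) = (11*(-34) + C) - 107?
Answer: -689 + 2*sqrt(21313701313) ≈ 2.9130e+5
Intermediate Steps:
f(p) = -689 (f(p) = (11*(-34) - 208) - 107 = (-374 - 208) - 107 = -582 - 107 = -689)
f(-1731) + A(386, (787 + 161)*(656 - 348)) = -689 + sqrt(386**2 + ((787 + 161)*(656 - 348))**2) = -689 + sqrt(148996 + (948*308)**2) = -689 + sqrt(148996 + 291984**2) = -689 + sqrt(148996 + 85254656256) = -689 + sqrt(85254805252) = -689 + 2*sqrt(21313701313)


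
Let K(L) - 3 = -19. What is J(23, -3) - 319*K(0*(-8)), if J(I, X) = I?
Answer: 5127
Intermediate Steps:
K(L) = -16 (K(L) = 3 - 19 = -16)
J(23, -3) - 319*K(0*(-8)) = 23 - 319*(-16) = 23 + 5104 = 5127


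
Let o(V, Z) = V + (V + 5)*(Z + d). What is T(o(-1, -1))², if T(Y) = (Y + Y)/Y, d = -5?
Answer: 4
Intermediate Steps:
o(V, Z) = V + (-5 + Z)*(5 + V) (o(V, Z) = V + (V + 5)*(Z - 5) = V + (5 + V)*(-5 + Z) = V + (-5 + Z)*(5 + V))
T(Y) = 2 (T(Y) = (2*Y)/Y = 2)
T(o(-1, -1))² = 2² = 4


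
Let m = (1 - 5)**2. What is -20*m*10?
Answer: -3200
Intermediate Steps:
m = 16 (m = (-4)**2 = 16)
-20*m*10 = -20*16*10 = -320*10 = -3200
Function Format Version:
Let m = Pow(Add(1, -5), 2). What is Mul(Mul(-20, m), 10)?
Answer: -3200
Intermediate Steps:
m = 16 (m = Pow(-4, 2) = 16)
Mul(Mul(-20, m), 10) = Mul(Mul(-20, 16), 10) = Mul(-320, 10) = -3200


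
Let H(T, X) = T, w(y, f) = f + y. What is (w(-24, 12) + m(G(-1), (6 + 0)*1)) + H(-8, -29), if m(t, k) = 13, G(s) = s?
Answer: -7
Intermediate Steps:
(w(-24, 12) + m(G(-1), (6 + 0)*1)) + H(-8, -29) = ((12 - 24) + 13) - 8 = (-12 + 13) - 8 = 1 - 8 = -7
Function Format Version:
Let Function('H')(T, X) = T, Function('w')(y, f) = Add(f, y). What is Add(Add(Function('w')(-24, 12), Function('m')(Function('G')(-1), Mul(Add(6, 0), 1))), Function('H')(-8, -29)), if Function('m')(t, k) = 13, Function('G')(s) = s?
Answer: -7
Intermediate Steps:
Add(Add(Function('w')(-24, 12), Function('m')(Function('G')(-1), Mul(Add(6, 0), 1))), Function('H')(-8, -29)) = Add(Add(Add(12, -24), 13), -8) = Add(Add(-12, 13), -8) = Add(1, -8) = -7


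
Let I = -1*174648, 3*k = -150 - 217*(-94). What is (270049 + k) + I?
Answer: 306451/3 ≈ 1.0215e+5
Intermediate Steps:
k = 20248/3 (k = (-150 - 217*(-94))/3 = (-150 + 20398)/3 = (1/3)*20248 = 20248/3 ≈ 6749.3)
I = -174648
(270049 + k) + I = (270049 + 20248/3) - 174648 = 830395/3 - 174648 = 306451/3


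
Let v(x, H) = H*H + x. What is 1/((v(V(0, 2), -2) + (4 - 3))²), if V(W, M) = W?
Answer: 1/25 ≈ 0.040000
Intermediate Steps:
v(x, H) = x + H² (v(x, H) = H² + x = x + H²)
1/((v(V(0, 2), -2) + (4 - 3))²) = 1/(((0 + (-2)²) + (4 - 3))²) = 1/(((0 + 4) + 1)²) = 1/((4 + 1)²) = 1/(5²) = 1/25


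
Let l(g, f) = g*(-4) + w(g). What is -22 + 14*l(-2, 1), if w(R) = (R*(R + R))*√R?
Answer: 90 + 112*I*√2 ≈ 90.0 + 158.39*I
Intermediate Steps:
w(R) = 2*R^(5/2) (w(R) = (R*(2*R))*√R = (2*R²)*√R = 2*R^(5/2))
l(g, f) = -4*g + 2*g^(5/2) (l(g, f) = g*(-4) + 2*g^(5/2) = -4*g + 2*g^(5/2))
-22 + 14*l(-2, 1) = -22 + 14*(-4*(-2) + 2*(-2)^(5/2)) = -22 + 14*(8 + 2*(4*I*√2)) = -22 + 14*(8 + 8*I*√2) = -22 + (112 + 112*I*√2) = 90 + 112*I*√2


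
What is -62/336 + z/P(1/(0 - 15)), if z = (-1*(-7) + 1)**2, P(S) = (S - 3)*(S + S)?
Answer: 604087/3864 ≈ 156.34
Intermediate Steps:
P(S) = 2*S*(-3 + S) (P(S) = (-3 + S)*(2*S) = 2*S*(-3 + S))
z = 64 (z = (7 + 1)**2 = 8**2 = 64)
-62/336 + z/P(1/(0 - 15)) = -62/336 + 64/((2*(-3 + 1/(0 - 15))/(0 - 15))) = -62*1/336 + 64/((2*(-3 + 1/(-15))/(-15))) = -31/168 + 64/((2*(-1/15)*(-3 - 1/15))) = -31/168 + 64/((2*(-1/15)*(-46/15))) = -31/168 + 64/(92/225) = -31/168 + 64*(225/92) = -31/168 + 3600/23 = 604087/3864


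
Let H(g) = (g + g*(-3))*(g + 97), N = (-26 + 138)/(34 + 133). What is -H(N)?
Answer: 3653664/27889 ≈ 131.01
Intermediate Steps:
N = 112/167 ≈ 0.67066
H(g) = -2*g*(97 + g) (H(g) = (g - 3*g)*(97 + g) = (-2*g)*(97 + g) = -2*g*(97 + g))
-H(N) = -(-2)*112*(97 + 112/167)/167 = -(-2)*112*16311/(167*167) = -1*(-3653664/27889) = 3653664/27889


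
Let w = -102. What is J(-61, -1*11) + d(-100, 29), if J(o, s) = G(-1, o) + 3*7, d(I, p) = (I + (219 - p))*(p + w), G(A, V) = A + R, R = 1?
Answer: -6549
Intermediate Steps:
G(A, V) = 1 + A (G(A, V) = A + 1 = 1 + A)
d(I, p) = (-102 + p)*(219 + I - p) (d(I, p) = (I + (219 - p))*(p - 102) = (219 + I - p)*(-102 + p) = (-102 + p)*(219 + I - p))
J(o, s) = 21 (J(o, s) = (1 - 1) + 3*7 = 0 + 21 = 21)
J(-61, -1*11) + d(-100, 29) = 21 + (-22338 - 1*29**2 - 102*(-100) + 321*29 - 100*29) = 21 + (-22338 - 1*841 + 10200 + 9309 - 2900) = 21 + (-22338 - 841 + 10200 + 9309 - 2900) = 21 - 6570 = -6549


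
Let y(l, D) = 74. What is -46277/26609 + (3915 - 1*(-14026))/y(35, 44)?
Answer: 43087961/179006 ≈ 240.71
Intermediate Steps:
-46277/26609 + (3915 - 1*(-14026))/y(35, 44) = -46277/26609 + (3915 - 1*(-14026))/74 = -46277*1/26609 + (3915 + 14026)*(1/74) = -4207/2419 + 17941*(1/74) = -4207/2419 + 17941/74 = 43087961/179006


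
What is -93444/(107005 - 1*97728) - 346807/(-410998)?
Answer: -35187968573/3812828446 ≈ -9.2288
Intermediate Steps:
-93444/(107005 - 1*97728) - 346807/(-410998) = -93444/(107005 - 97728) - 346807*(-1/410998) = -93444/9277 + 346807/410998 = -35187968573/3812828446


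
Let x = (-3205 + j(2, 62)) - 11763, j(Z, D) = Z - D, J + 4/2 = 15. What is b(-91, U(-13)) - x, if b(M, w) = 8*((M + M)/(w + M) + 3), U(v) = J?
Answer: 45212/3 ≈ 15071.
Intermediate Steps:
J = 13 (J = -2 + 15 = 13)
U(v) = 13
b(M, w) = 24 + 16*M/(M + w) (b(M, w) = 8*((2*M)/(M + w) + 3) = 8*(2*M/(M + w) + 3) = 8*(3 + 2*M/(M + w)) = 24 + 16*M/(M + w))
x = -15028 (x = (-3205 + (2 - 1*62)) - 11763 = (-3205 + (2 - 62)) - 11763 = (-3205 - 60) - 11763 = -3265 - 11763 = -15028)
b(-91, U(-13)) - x = 8*(3*13 + 5*(-91))/(-91 + 13) - 1*(-15028) = 8*(39 - 455)/(-78) + 15028 = 8*(-1/78)*(-416) + 15028 = 128/3 + 15028 = 45212/3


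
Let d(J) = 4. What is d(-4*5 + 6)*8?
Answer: 32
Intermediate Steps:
d(-4*5 + 6)*8 = 4*8 = 32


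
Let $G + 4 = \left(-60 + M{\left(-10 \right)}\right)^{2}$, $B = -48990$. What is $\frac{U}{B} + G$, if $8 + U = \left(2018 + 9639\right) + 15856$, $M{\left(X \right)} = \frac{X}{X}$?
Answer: $\frac{34062145}{9798} \approx 3476.4$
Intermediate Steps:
$M{\left(X \right)} = 1$
$G = 3477$ ($G = -4 + \left(-60 + 1\right)^{2} = -4 + \left(-59\right)^{2} = -4 + 3481 = 3477$)
$U = 27505$ ($U = -8 + \left(\left(2018 + 9639\right) + 15856\right) = -8 + \left(11657 + 15856\right) = -8 + 27513 = 27505$)
$\frac{U}{B} + G = \frac{27505}{-48990} + 3477 = 27505 \left(- \frac{1}{48990}\right) + 3477 = - \frac{5501}{9798} + 3477 = \frac{34062145}{9798}$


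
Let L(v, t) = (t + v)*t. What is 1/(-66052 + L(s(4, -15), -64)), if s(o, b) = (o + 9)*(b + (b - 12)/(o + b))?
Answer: -11/566700 ≈ -1.9411e-5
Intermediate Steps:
s(o, b) = (9 + o)*(b + (-12 + b)/(b + o))
L(v, t) = t*(t + v)
1/(-66052 + L(s(4, -15), -64)) = 1/(-66052 - 64*(-64 + (-108 - 12*4 + 9*(-15) + 9*(-15)**2 - 15*4**2 + 4*(-15)**2 + 10*(-15)*4)/(-15 + 4))) = 1/(-66052 - 64*(-64 + (-108 - 48 - 135 + 9*225 - 15*16 + 4*225 - 600)/(-11))) = 1/(-66052 - 64*(-64 - (-108 - 48 - 135 + 2025 - 240 + 900 - 600)/11)) = 1/(-66052 - 64*(-64 - 1/11*1794)) = 1/(-66052 - 64*(-64 - 1794/11)) = 1/(-66052 - 64*(-2498/11)) = 1/(-66052 + 159872/11) = 1/(-566700/11) = -11/566700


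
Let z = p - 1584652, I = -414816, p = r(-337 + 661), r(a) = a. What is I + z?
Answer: -1999144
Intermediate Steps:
p = 324 (p = -337 + 661 = 324)
z = -1584328 (z = 324 - 1584652 = -1584328)
I + z = -414816 - 1584328 = -1999144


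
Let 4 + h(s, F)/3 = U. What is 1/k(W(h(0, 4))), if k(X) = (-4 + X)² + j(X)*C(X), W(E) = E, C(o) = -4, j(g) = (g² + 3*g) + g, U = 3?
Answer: 1/61 ≈ 0.016393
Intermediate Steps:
j(g) = g² + 4*g
h(s, F) = -3 (h(s, F) = -12 + 3*3 = -12 + 9 = -3)
k(X) = (-4 + X)² - 4*X*(4 + X) (k(X) = (-4 + X)² + (X*(4 + X))*(-4) = (-4 + X)² - 4*X*(4 + X))
1/k(W(h(0, 4))) = 1/(16 - 24*(-3) - 3*(-3)²) = 1/(16 + 72 - 3*9) = 1/(16 + 72 - 27) = 1/61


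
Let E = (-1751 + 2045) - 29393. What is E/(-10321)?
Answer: 29099/10321 ≈ 2.8194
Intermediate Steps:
E = -29099 (E = 294 - 29393 = -29099)
E/(-10321) = -29099/(-10321) = -29099*(-1/10321) = 29099/10321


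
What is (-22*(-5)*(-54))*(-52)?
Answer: 308880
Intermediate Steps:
(-22*(-5)*(-54))*(-52) = (110*(-54))*(-52) = -5940*(-52) = 308880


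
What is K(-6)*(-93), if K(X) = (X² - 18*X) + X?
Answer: -12834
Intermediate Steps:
K(X) = X² - 17*X
K(-6)*(-93) = -6*(-17 - 6)*(-93) = -6*(-23)*(-93) = 138*(-93) = -12834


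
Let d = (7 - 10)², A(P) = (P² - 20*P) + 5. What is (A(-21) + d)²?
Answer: 765625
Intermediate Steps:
A(P) = 5 + P² - 20*P
d = 9 (d = (-3)² = 9)
(A(-21) + d)² = ((5 + (-21)² - 20*(-21)) + 9)² = ((5 + 441 + 420) + 9)² = (866 + 9)² = 875² = 765625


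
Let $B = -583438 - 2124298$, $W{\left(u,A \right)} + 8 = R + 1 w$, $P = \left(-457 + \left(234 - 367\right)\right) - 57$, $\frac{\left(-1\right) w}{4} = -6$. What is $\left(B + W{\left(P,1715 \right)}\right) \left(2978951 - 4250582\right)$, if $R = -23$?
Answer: $3443249938833$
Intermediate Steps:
$w = 24$ ($w = \left(-4\right) \left(-6\right) = 24$)
$P = -647$ ($P = \left(-457 + \left(234 - 367\right)\right) - 57 = \left(-457 - 133\right) - 57 = -590 - 57 = -647$)
$W{\left(u,A \right)} = -7$ ($W{\left(u,A \right)} = -8 + \left(-23 + 1 \cdot 24\right) = -8 + \left(-23 + 24\right) = -8 + 1 = -7$)
$B = -2707736$ ($B = -583438 - 2124298 = -2707736$)
$\left(B + W{\left(P,1715 \right)}\right) \left(2978951 - 4250582\right) = \left(-2707736 - 7\right) \left(2978951 - 4250582\right) = \left(-2707743\right) \left(-1271631\right) = 3443249938833$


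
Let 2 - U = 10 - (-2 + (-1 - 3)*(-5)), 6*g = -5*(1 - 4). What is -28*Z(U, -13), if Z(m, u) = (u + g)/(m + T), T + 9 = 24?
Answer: 294/25 ≈ 11.760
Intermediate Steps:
T = 15 (T = -9 + 24 = 15)
g = 5/2 (g = (-5*(1 - 4))/6 = (-5*(-3))/6 = (1/6)*15 = 5/2 ≈ 2.5000)
U = 10 (U = 2 - (10 - (-2 + (-1 - 3)*(-5))) = 2 - (10 - (-2 - 4*(-5))) = 2 - (10 - (-2 + 20)) = 2 - (10 - 1*18) = 2 - (10 - 18) = 2 - 1*(-8) = 2 + 8 = 10)
Z(m, u) = (5/2 + u)/(15 + m) (Z(m, u) = (u + 5/2)/(m + 15) = (5/2 + u)/(15 + m))
-28*Z(U, -13) = -28*(5/2 - 13)/(15 + 10) = -28*(-21)/(25*2) = -28*(-21/50) = 294/25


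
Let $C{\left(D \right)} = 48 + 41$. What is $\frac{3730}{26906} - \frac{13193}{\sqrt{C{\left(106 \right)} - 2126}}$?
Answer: $\frac{1865}{13453} + \frac{13193 i \sqrt{2037}}{2037} \approx 0.13863 + 292.31 i$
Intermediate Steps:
$C{\left(D \right)} = 89$
$\frac{3730}{26906} - \frac{13193}{\sqrt{C{\left(106 \right)} - 2126}} = \frac{3730}{26906} - \frac{13193}{\sqrt{89 - 2126}} = 3730 \cdot \frac{1}{26906} - \frac{13193}{\sqrt{89 - 2126}} = \frac{1865}{13453} - \frac{13193}{\sqrt{89 - 2126}} = \frac{1865}{13453} - \frac{13193}{\sqrt{-2037}} = \frac{1865}{13453} - \frac{13193}{i \sqrt{2037}} = \frac{1865}{13453} - 13193 \left(- \frac{i \sqrt{2037}}{2037}\right) = \frac{1865}{13453} + \frac{13193 i \sqrt{2037}}{2037}$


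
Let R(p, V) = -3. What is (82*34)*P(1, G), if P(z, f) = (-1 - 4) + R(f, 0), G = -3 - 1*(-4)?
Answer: -22304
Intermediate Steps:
G = 1 (G = -3 + 4 = 1)
P(z, f) = -8 (P(z, f) = (-1 - 4) - 3 = -5 - 3 = -8)
(82*34)*P(1, G) = (82*34)*(-8) = 2788*(-8) = -22304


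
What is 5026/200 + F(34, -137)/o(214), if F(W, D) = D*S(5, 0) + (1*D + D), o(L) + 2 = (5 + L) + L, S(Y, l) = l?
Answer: 1055703/43100 ≈ 24.494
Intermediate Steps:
o(L) = 3 + 2*L (o(L) = -2 + ((5 + L) + L) = -2 + (5 + 2*L) = 3 + 2*L)
F(W, D) = 2*D (F(W, D) = D*0 + (1*D + D) = 0 + (D + D) = 0 + 2*D = 2*D)
5026/200 + F(34, -137)/o(214) = 5026/200 + (2*(-137))/(3 + 2*214) = 5026*(1/200) - 274/(3 + 428) = 2513/100 - 274/431 = 1055703/43100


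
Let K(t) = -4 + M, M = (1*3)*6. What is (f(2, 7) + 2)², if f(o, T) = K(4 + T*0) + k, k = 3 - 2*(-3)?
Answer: 625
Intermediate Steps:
M = 18 (M = 3*6 = 18)
K(t) = 14 (K(t) = -4 + 18 = 14)
k = 9 (k = 3 + 6 = 9)
f(o, T) = 23 (f(o, T) = 14 + 9 = 23)
(f(2, 7) + 2)² = (23 + 2)² = 25² = 625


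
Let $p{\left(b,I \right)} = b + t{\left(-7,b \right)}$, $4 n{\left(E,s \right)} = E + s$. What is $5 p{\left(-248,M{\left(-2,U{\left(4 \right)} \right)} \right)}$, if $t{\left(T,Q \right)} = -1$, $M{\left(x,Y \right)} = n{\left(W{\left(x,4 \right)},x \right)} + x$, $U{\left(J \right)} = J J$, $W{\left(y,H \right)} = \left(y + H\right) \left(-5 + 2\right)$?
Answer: $-1245$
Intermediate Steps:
$W{\left(y,H \right)} = - 3 H - 3 y$ ($W{\left(y,H \right)} = \left(H + y\right) \left(-3\right) = - 3 H - 3 y$)
$n{\left(E,s \right)} = \frac{E}{4} + \frac{s}{4}$ ($n{\left(E,s \right)} = \frac{E + s}{4} = \frac{E}{4} + \frac{s}{4}$)
$U{\left(J \right)} = J^{2}$
$M{\left(x,Y \right)} = -3 + \frac{x}{2}$ ($M{\left(x,Y \right)} = \left(\frac{\left(-3\right) 4 - 3 x}{4} + \frac{x}{4}\right) + x = \left(\frac{-12 - 3 x}{4} + \frac{x}{4}\right) + x = \left(\left(-3 - \frac{3 x}{4}\right) + \frac{x}{4}\right) + x = \left(-3 - \frac{x}{2}\right) + x = -3 + \frac{x}{2}$)
$p{\left(b,I \right)} = -1 + b$ ($p{\left(b,I \right)} = b - 1 = -1 + b$)
$5 p{\left(-248,M{\left(-2,U{\left(4 \right)} \right)} \right)} = 5 \left(-1 - 248\right) = 5 \left(-249\right) = -1245$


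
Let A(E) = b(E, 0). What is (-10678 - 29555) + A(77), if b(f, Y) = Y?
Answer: -40233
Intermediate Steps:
A(E) = 0
(-10678 - 29555) + A(77) = (-10678 - 29555) + 0 = -40233 + 0 = -40233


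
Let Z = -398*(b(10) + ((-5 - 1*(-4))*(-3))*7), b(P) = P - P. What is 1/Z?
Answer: -1/8358 ≈ -0.00011965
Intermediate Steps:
b(P) = 0
Z = -8358 (Z = -398*(0 + ((-5 - 1*(-4))*(-3))*7) = -398*(0 + ((-5 + 4)*(-3))*7) = -398*(0 - 1*(-3)*7) = -398*(0 + 3*7) = -398*(0 + 21) = -398*21 = -8358)
1/Z = 1/(-8358) = -1/8358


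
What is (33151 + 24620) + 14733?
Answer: 72504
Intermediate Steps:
(33151 + 24620) + 14733 = 57771 + 14733 = 72504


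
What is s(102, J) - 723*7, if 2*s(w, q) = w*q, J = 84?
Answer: -777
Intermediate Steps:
s(w, q) = q*w/2 (s(w, q) = (w*q)/2 = (q*w)/2 = q*w/2)
s(102, J) - 723*7 = (½)*84*102 - 723*7 = 4284 - 1*5061 = 4284 - 5061 = -777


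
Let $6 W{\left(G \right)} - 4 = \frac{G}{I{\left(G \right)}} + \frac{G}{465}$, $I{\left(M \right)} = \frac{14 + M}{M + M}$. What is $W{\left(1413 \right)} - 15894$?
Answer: $- \frac{20472593093}{1327110} \approx -15426.0$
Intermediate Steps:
$I{\left(M \right)} = \frac{14 + M}{2 M}$
$W{\left(G \right)} = \frac{2}{3} + \frac{G}{2790} + \frac{G^{2}}{3 \left(14 + G\right)}$ ($W{\left(G \right)} = \frac{2}{3} + \frac{\frac{G}{\frac{1}{2} \frac{1}{G} \left(14 + G\right)} + \frac{G}{465}}{6} = \frac{2}{3} + \frac{G \frac{2 G}{14 + G} + G \frac{1}{465}}{6} = \frac{2}{3} + \frac{\frac{2 G^{2}}{14 + G} + \frac{G}{465}}{6} = \frac{2}{3} + \frac{\frac{G}{465} + \frac{2 G^{2}}{14 + G}}{6} = \frac{2}{3} + \left(\frac{G}{2790} + \frac{G^{2}}{3 \left(14 + G\right)}\right) = \frac{2}{3} + \frac{G}{2790} + \frac{G^{2}}{3 \left(14 + G\right)}$)
$W{\left(1413 \right)} - 15894 = \frac{26040 + 931 \cdot 1413^{2} + 1874 \cdot 1413}{2790 \left(14 + 1413\right)} - 15894 = \frac{26040 + 931 \cdot 1996569 + 2647962}{2790 \cdot 1427} - 15894 = \frac{1}{2790} \cdot \frac{1}{1427} \left(26040 + 1858805739 + 2647962\right) - 15894 = \frac{1}{2790} \cdot \frac{1}{1427} \cdot 1861479741 - 15894 = \frac{620493247}{1327110} - 15894 = - \frac{20472593093}{1327110}$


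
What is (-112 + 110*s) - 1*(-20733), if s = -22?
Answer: 18201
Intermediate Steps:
(-112 + 110*s) - 1*(-20733) = (-112 + 110*(-22)) - 1*(-20733) = (-112 - 2420) + 20733 = -2532 + 20733 = 18201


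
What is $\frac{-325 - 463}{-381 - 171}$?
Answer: $\frac{197}{138} \approx 1.4275$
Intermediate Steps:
$\frac{-325 - 463}{-381 - 171} = - \frac{788}{-552} = \left(-788\right) \left(- \frac{1}{552}\right) = \frac{197}{138}$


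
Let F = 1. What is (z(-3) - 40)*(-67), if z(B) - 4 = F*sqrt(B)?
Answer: 2412 - 67*I*sqrt(3) ≈ 2412.0 - 116.05*I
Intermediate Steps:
z(B) = 4 + sqrt(B) (z(B) = 4 + 1*sqrt(B) = 4 + sqrt(B))
(z(-3) - 40)*(-67) = ((4 + sqrt(-3)) - 40)*(-67) = ((4 + I*sqrt(3)) - 40)*(-67) = (-36 + I*sqrt(3))*(-67) = 2412 - 67*I*sqrt(3)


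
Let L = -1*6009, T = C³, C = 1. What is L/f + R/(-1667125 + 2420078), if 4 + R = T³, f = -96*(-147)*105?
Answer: -1509646619/371898545760 ≈ -0.0040593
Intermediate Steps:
f = 1481760 (f = 14112*105 = 1481760)
T = 1 (T = 1³ = 1)
L = -6009
R = -3 (R = -4 + 1³ = -4 + 1 = -3)
L/f + R/(-1667125 + 2420078) = -6009/1481760 - 3/(-1667125 + 2420078) = -6009*1/1481760 - 3/752953 = -2003/493920 - 3*1/752953 = -2003/493920 - 3/752953 = -1509646619/371898545760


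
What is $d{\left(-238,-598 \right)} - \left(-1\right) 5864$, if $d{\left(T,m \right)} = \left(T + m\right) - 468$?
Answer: $4560$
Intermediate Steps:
$d{\left(T,m \right)} = -468 + T + m$
$d{\left(-238,-598 \right)} - \left(-1\right) 5864 = \left(-468 - 238 - 598\right) - \left(-1\right) 5864 = -1304 - -5864 = -1304 + 5864 = 4560$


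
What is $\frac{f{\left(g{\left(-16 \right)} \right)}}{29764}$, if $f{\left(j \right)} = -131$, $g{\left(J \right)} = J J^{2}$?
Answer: $- \frac{131}{29764} \approx -0.0044013$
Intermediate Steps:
$g{\left(J \right)} = J^{3}$
$\frac{f{\left(g{\left(-16 \right)} \right)}}{29764} = - \frac{131}{29764}$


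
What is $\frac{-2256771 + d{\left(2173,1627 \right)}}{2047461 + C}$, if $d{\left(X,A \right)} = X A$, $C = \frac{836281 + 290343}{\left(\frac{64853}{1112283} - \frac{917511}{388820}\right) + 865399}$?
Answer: $\frac{478572561066347532436900}{766293327197305842656247} \approx 0.62453$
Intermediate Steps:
$C = \frac{487239954638221440}{374264926148703787}$ ($C = \frac{1126624}{\left(64853 \cdot \frac{1}{1112283} - \frac{917511}{388820}\right) + 865399} = \frac{1126624}{\left(\frac{64853}{1112283} - \frac{917511}{388820}\right) + 865399} = \frac{1126624}{- \frac{995315744153}{432477876060} + 865399} = \frac{1126624}{\frac{374264926148703787}{432477876060}} = 1126624 \cdot \frac{432477876060}{374264926148703787} = \frac{487239954638221440}{374264926148703787} \approx 1.3019$)
$d{\left(X,A \right)} = A X$
$\frac{-2256771 + d{\left(2173,1627 \right)}}{2047461 + C} = \frac{-2256771 + 1627 \cdot 2173}{2047461 + \frac{487239954638221440}{374264926148703787}} = \frac{-2256771 + 3535471}{\frac{766293327197305842656247}{374264926148703787}} = 1278700 \cdot \frac{374264926148703787}{766293327197305842656247} = \frac{478572561066347532436900}{766293327197305842656247}$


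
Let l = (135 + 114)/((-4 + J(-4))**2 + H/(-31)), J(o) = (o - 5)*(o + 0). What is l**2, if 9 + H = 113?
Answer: 59582961/1001089600 ≈ 0.059518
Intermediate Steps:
H = 104 (H = -9 + 113 = 104)
J(o) = o*(-5 + o) (J(o) = (-5 + o)*o = o*(-5 + o))
l = 7719/31640 (l = (135 + 114)/((-4 - 4*(-5 - 4))**2 + 104/(-31)) = 249/((-4 - 4*(-9))**2 + 104*(-1/31)) = 249/((-4 + 36)**2 - 104/31) = 249/(32**2 - 104/31) = 249/(1024 - 104/31) = 249/(31640/31) = 249*(31/31640) = 7719/31640 ≈ 0.24396)
l**2 = (7719/31640)**2 = 59582961/1001089600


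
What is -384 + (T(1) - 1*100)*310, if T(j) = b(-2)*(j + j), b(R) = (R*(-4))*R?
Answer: -41304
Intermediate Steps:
b(R) = -4*R² (b(R) = (-4*R)*R = -4*R²)
T(j) = -32*j (T(j) = (-4*(-2)²)*(j + j) = (-4*4)*(2*j) = -32*j)
-384 + (T(1) - 1*100)*310 = -384 + (-32*1 - 1*100)*310 = -384 + (-32 - 100)*310 = -384 - 132*310 = -384 - 40920 = -41304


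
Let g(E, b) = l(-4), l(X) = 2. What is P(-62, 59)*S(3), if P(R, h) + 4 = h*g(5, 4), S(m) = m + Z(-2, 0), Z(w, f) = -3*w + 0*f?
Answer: 1026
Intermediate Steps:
g(E, b) = 2
Z(w, f) = -3*w (Z(w, f) = -3*w + 0 = -3*w)
S(m) = 6 + m (S(m) = m - 3*(-2) = m + 6 = 6 + m)
P(R, h) = -4 + 2*h (P(R, h) = -4 + h*2 = -4 + 2*h)
P(-62, 59)*S(3) = (-4 + 2*59)*(6 + 3) = (-4 + 118)*9 = 114*9 = 1026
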